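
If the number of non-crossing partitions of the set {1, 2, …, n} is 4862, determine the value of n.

Non-crossing partitions of [n] are counted by C_n. Since C_9 = 4862, the index is 9.

9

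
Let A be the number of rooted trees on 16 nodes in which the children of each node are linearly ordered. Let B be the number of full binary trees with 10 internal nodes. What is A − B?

9678049

A rooted plane tree on 16 nodes has 15 edges, and such trees are counted by C_15. So A = C_15 = 9694845.
Full binary trees with n internal nodes are counted by C_n; here n = 10. So B = C_10 = 16796.
A − B = 9694845 − 16796 = 9678049.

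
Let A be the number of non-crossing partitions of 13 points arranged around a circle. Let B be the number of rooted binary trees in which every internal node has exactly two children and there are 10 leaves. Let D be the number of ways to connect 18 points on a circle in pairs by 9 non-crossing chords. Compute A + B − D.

Non-crossing partitions of an n-element set are counted by C_n; here n = 13. So A = C_13 = 742900.
A full binary tree with L leaves has L−1 internal nodes and is counted by C_{L−1}; L = 10 gives C_9. So B = C_9 = 4862.
Pairing 18 circle points by 9 non-crossing chords gives C_9 matchings. So D = C_9 = 4862.
A + B − D = 742900 + 4862 − 4862 = 742900.

742900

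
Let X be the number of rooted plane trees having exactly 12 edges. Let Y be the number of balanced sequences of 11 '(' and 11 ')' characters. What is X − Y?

149226

A rooted plane tree with 12 edges has 13 nodes, and the count is C_12. So X = C_12 = 208012.
Balanced strings of n pairs of brackets are counted by C_n; here n = 11. So Y = C_11 = 58786.
X − Y = 208012 − 58786 = 149226.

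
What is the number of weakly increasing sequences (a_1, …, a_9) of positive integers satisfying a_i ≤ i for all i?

4862

Such sub-staircase sequences of length n are counted by C_n; here n = 9.
C_9 = C(18,9)/10 = 48620/10 = 4862.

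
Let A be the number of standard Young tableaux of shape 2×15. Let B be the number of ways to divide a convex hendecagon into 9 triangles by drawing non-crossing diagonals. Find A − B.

9689983

Standard Young tableaux of shape 2×n are counted by C_n; here n = 15. So A = C_15 = 9694845.
A convex 11-gon is triangulated into 9 triangles, and the number of such triangulations is the Catalan number C_{11−2} = C_9. So B = C_9 = 4862.
A − B = 9694845 − 4862 = 9689983.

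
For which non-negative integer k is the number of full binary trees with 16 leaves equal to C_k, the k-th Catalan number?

15

Full binary trees with 16 leaves have 16−1 = 15 internal nodes, so there are C_15 of them.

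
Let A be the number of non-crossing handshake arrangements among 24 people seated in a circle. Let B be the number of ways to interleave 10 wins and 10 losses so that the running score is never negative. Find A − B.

191216

With 24 = 2·12 people, non-crossing handshake pairings are non-crossing perfect matchings on a circle, counted by C_12. So A = C_12 = 208012.
Ballot sequences with n votes each where one side never trails are Dyck words, counted by C_n; here n = 10. So B = C_10 = 16796.
A − B = 208012 − 16796 = 191216.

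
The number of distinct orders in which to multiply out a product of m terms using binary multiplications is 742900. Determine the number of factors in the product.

14

Parenthesizations of m factors are counted by C_{m−1}, and C_13 = 742900.
So the index is 13, and the number of factors is 13 + 1 = 14.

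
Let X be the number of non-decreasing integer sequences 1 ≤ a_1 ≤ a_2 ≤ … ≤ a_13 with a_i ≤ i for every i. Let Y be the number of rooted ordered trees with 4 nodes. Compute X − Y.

742895

Weakly increasing sequences with a_i ≤ i biject with Dyck paths of semilength 13, so there are C_13. So X = C_13 = 742900.
Rooted ordered (plane) trees on m nodes have m−1 edges and are counted by C_{m−1}; m = 4 gives C_3. So Y = C_3 = 5.
X − Y = 742900 − 5 = 742895.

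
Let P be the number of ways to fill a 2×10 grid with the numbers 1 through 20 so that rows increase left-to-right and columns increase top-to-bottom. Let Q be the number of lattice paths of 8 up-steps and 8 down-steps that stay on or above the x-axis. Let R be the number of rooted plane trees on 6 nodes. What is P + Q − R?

By the hook-length formula (or a Dyck-path bijection), SYT of shape 2×10 number C_10. So P = C_10 = 16796.
Dyck paths of semilength n (length 2n) are counted by C_n; here n = 8. So Q = C_8 = 1430.
A rooted plane tree on 6 nodes has 5 edges, and such trees are counted by C_5. So R = C_5 = 42.
P + Q − R = 16796 + 1430 − 42 = 18184.

18184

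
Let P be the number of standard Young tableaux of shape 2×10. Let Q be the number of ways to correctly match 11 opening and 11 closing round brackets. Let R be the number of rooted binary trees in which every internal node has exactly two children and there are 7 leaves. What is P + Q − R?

By the hook-length formula (or a Dyck-path bijection), SYT of shape 2×10 number C_10. So P = C_10 = 16796.
Balanced strings of n pairs of brackets are counted by C_n; here n = 11. So Q = C_11 = 58786.
Full binary trees with 7 leaves have 7−1 = 6 internal nodes, so there are C_6 of them. So R = C_6 = 132.
P + Q − R = 16796 + 58786 − 132 = 75450.

75450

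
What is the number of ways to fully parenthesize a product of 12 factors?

Parenthesizations of m factors correspond to full binary trees with m leaves, counted by C_{m−1}; m = 12 gives C_11.
C_11 = C(22,11)/12 = 705432/12 = 58786.

58786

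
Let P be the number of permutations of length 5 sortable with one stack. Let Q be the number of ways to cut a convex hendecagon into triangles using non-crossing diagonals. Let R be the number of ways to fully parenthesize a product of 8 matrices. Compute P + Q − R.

4475

Stack-sortable permutations are exactly the 231-avoiding ones, counted by C_n; here n = 5. So P = C_5 = 42.
Triangulations of a convex m-gon are counted by C_{m−2}; with m = 11 this is C_9. So Q = C_9 = 4862.
Bracketing 8 factors into binary products is counted by C_{8−1} = C_7. So R = C_7 = 429.
P + Q − R = 42 + 4862 − 429 = 4475.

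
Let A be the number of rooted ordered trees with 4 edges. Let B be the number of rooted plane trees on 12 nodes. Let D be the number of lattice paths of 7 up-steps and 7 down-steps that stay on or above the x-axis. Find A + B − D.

58371

Rooted ordered trees with n edges are counted by C_n; here n = 4. So A = C_4 = 14.
Rooted ordered (plane) trees on m nodes have m−1 edges and are counted by C_{m−1}; m = 12 gives C_11. So B = C_11 = 58786.
Dyck paths of semilength n (length 2n) are counted by C_n; here n = 7. So D = C_7 = 429.
A + B − D = 14 + 58786 − 429 = 58371.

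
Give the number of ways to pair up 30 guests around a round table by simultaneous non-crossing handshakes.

With 30 = 2·15 people, non-crossing handshake pairings are non-crossing perfect matchings on a circle, counted by C_15.
C_15 = 9694845.

9694845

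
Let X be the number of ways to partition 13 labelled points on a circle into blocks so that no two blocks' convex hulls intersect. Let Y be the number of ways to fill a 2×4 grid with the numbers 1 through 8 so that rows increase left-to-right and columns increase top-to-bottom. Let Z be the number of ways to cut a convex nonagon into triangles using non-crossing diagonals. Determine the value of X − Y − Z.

Non-crossing partitions of an n-element set are counted by C_n; here n = 13. So X = C_13 = 742900.
By the hook-length formula (or a Dyck-path bijection), SYT of shape 2×4 number C_4. So Y = C_4 = 14.
A convex 9-gon is triangulated into 7 triangles, and the number of such triangulations is the Catalan number C_{9−2} = C_7. So Z = C_7 = 429.
X − Y − Z = 742900 − 14 − 429 = 742457.

742457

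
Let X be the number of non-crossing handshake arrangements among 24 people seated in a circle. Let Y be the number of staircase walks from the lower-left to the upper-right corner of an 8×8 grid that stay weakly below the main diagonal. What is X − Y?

206582

With 24 = 2·12 people, non-crossing handshake pairings are non-crossing perfect matchings on a circle, counted by C_12. So X = C_12 = 208012.
Monotone paths in an n×n grid that stay weakly below the diagonal are counted by C_n; here n = 8. So Y = C_8 = 1430.
X − Y = 208012 − 1430 = 206582.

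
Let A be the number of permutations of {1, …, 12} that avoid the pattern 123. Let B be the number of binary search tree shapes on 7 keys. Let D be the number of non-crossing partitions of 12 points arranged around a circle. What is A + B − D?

For any fixed pattern of length 3, the pattern-avoiding permutations of [12] number C_12. So A = C_12 = 208012.
Binary trees (left/right distinguished) on n nodes are counted by C_n; here n = 7. So B = C_7 = 429.
Non-crossing partitions of an n-element set are counted by C_n; here n = 12. So D = C_12 = 208012.
A + B − D = 208012 + 429 − 208012 = 429.

429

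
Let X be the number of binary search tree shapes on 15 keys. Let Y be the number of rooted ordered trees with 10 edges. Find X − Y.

Binary trees (left/right distinguished) on n nodes are counted by C_n; here n = 15. So X = C_15 = 9694845.
A rooted plane tree with 10 edges has 11 nodes, and the count is C_10. So Y = C_10 = 16796.
X − Y = 9694845 − 16796 = 9678049.

9678049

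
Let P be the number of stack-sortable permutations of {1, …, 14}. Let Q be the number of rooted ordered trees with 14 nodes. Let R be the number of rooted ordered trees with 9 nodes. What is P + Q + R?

3418770

By Knuth's characterisation, the stack-sortable permutations of length 14 are the 231-avoiders, numbering C_14. So P = C_14 = 2674440.
A rooted plane tree on 14 nodes has 13 edges, and such trees are counted by C_13. So Q = C_13 = 742900.
A rooted plane tree on 9 nodes has 8 edges, and such trees are counted by C_8. So R = C_8 = 1430.
P + Q + R = 2674440 + 742900 + 1430 = 3418770.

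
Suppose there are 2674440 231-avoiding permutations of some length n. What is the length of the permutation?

Permutations of [n] avoiding a fixed length-3 pattern are counted by C_n, and C_14 = 2674440.

14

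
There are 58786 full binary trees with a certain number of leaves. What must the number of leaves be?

Full binary trees with L leaves are counted by C_{L−1}, and C_11 = 58786.
So the index is 11, and the number of leaves is 11 + 1 = 12.

12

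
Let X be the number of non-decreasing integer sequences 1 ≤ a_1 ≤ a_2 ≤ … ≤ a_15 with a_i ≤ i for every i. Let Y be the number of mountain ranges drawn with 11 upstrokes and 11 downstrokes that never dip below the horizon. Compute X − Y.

9636059

Weakly increasing sequences with a_i ≤ i biject with Dyck paths of semilength 15, so there are C_15. So X = C_15 = 9694845.
A Dyck path with 11 up-steps and 11 down-steps has semilength 11, so there are C_11 of them. So Y = C_11 = 58786.
X − Y = 9694845 − 58786 = 9636059.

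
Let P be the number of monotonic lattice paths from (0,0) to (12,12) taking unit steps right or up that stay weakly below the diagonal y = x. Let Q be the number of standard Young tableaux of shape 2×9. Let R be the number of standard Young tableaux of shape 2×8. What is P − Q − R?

201720

Monotone paths in an n×n grid that stay weakly below the diagonal are counted by C_n; here n = 12. So P = C_12 = 208012.
By the hook-length formula (or a Dyck-path bijection), SYT of shape 2×9 number C_9. So Q = C_9 = 4862.
Standard Young tableaux of shape 2×n are counted by C_n; here n = 8. So R = C_8 = 1430.
P − Q − R = 208012 − 4862 − 1430 = 201720.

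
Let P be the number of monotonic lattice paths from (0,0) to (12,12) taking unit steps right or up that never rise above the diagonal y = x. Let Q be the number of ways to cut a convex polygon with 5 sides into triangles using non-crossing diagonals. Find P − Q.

208007

Sub-diagonal monotone paths from (0,0) to (12,12) biject with Dyck paths of semilength 12, giving C_12. So P = C_12 = 208012.
The number of triangulations of a 5-gon is the Catalan number C_3 (index = sides − 2). So Q = C_3 = 5.
P − Q = 208012 − 5 = 208007.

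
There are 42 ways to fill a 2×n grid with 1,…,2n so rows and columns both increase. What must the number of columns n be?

5

Standard Young tableaux of shape 2×n are counted by C_n. The Catalan number equal to 42 is C_5.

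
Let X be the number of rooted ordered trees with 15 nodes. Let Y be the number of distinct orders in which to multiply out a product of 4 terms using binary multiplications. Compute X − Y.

A rooted plane tree on 15 nodes has 14 edges, and such trees are counted by C_14. So X = C_14 = 2674440.
Ways to associate a product of 4 factors correspond to binary trees on 4 leaves, so the count is C_3. So Y = C_3 = 5.
X − Y = 2674440 − 5 = 2674435.

2674435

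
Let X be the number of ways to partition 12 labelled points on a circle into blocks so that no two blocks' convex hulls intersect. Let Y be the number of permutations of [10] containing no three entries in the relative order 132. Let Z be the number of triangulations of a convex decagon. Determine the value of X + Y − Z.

223378

Non-crossing partitions of an n-element set are counted by C_n; here n = 12. So X = C_12 = 208012.
Permutations of [n] avoiding any single length-3 pattern are counted by C_n; here n = 10. So Y = C_10 = 16796.
The number of triangulations of a 10-gon is the Catalan number C_8 (index = sides − 2). So Z = C_8 = 1430.
X + Y − Z = 208012 + 16796 − 1430 = 223378.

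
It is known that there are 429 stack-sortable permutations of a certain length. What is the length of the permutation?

Stack-sortable permutations of [n] are counted by C_n. Since C_7 = 429, the index is 7.

7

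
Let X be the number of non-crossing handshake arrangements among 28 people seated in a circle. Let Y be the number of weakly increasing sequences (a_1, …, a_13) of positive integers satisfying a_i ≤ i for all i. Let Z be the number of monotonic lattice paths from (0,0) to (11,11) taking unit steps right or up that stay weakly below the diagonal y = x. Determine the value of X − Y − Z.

With 28 = 2·14 people, non-crossing handshake pairings are non-crossing perfect matchings on a circle, counted by C_14. So X = C_14 = 2674440.
Such sub-staircase sequences of length n are counted by C_n; here n = 13. So Y = C_13 = 742900.
Monotone paths in an n×n grid that stay weakly below the diagonal are counted by C_n; here n = 11. So Z = C_11 = 58786.
X − Y − Z = 2674440 − 742900 − 58786 = 1872754.

1872754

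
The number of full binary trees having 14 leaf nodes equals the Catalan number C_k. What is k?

A full binary tree with L leaves has L−1 internal nodes and is counted by C_{L−1}; L = 14 gives C_13.

13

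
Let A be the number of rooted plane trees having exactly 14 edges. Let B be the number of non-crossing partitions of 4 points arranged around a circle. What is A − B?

Rooted ordered trees with n edges are counted by C_n; here n = 14. So A = C_14 = 2674440.
The non-crossing partitions of [4] form a lattice of size C_4. So B = C_4 = 14.
A − B = 2674440 − 14 = 2674426.

2674426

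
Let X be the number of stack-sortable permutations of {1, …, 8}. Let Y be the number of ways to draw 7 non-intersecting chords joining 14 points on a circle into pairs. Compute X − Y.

Stack-sortable permutations are exactly the 231-avoiding ones, counted by C_n; here n = 8. So X = C_8 = 1430.
Non-crossing perfect matchings of 2n points on a circle are counted by C_n; with 14 points, n = 7. So Y = C_7 = 429.
X − Y = 1430 − 429 = 1001.

1001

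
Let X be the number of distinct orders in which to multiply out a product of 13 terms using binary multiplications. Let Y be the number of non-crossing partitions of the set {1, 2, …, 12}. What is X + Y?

Bracketing 13 factors into binary products is counted by C_{13−1} = C_12. So X = C_12 = 208012.
Non-crossing partitions of an n-element set are counted by C_n; here n = 12. So Y = C_12 = 208012.
X + Y = 208012 + 208012 = 416024.

416024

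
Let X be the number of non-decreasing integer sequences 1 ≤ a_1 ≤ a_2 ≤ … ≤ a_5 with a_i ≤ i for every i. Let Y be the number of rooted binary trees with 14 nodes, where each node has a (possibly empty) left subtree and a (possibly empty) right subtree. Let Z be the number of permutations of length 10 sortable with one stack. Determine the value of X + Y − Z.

2657686

Such sub-staircase sequences of length n are counted by C_n; here n = 5. So X = C_5 = 42.
Rooted binary trees with 14 nodes (each child slot possibly empty) number C_14. So Y = C_14 = 2674440.
By Knuth's characterisation, the stack-sortable permutations of length 10 are the 231-avoiders, numbering C_10. So Z = C_10 = 16796.
X + Y − Z = 42 + 2674440 − 16796 = 2657686.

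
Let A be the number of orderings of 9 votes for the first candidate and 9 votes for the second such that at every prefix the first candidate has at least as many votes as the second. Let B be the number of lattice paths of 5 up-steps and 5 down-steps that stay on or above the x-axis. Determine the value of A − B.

4820

Reading a vote for the leader as '(' and for the other as ')' turns such a sequence into a balanced string of 9 pairs, so the count is C_9. So A = C_9 = 4862.
Dyck paths of semilength n (length 2n) are counted by C_n; here n = 5. So B = C_5 = 42.
A − B = 4862 − 42 = 4820.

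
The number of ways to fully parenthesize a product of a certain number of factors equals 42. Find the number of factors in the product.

6

Parenthesizations of m factors are counted by C_{m−1}, and C_5 = 42.
So the index is 5, and the number of factors is 5 + 1 = 6.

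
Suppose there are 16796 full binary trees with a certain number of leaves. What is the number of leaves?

Full binary trees with L leaves are counted by C_{L−1}; 16796 = C_10.
So the index is 10, and the number of leaves is 10 + 1 = 11.

11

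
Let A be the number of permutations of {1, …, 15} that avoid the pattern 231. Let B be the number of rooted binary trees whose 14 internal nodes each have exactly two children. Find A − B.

Permutations of [n] avoiding any single length-3 pattern are counted by C_n; here n = 15. So A = C_15 = 9694845.
The number of full binary trees on 14 internal nodes is the Catalan number C_14. So B = C_14 = 2674440.
A − B = 9694845 − 2674440 = 7020405.

7020405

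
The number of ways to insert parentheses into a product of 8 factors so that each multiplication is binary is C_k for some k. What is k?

Bracketing 8 factors into binary products is counted by C_{8−1} = C_7.

7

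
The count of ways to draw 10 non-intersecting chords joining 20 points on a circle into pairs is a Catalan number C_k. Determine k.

10

Pairing 20 circle points by 10 non-crossing chords gives C_10 matchings.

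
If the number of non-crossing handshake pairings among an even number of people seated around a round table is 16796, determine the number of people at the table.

20

Non-crossing handshake pairings of 2n people are counted by C_n. The Catalan number equal to 16796 is C_10.
So n = 10, and there are 2n = 20 people.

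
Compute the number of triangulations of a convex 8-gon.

132

A convex 8-gon is triangulated into 6 triangles, and the number of such triangulations is the Catalan number C_{8−2} = C_6.
C_6 = 132.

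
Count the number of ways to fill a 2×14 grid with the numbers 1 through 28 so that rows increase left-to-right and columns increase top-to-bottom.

Standard Young tableaux of shape 2×n are counted by C_n; here n = 14.
C_14 = C(28,14)/15 = 40116600/15 = 2674440.

2674440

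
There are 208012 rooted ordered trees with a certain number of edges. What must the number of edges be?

12

Rooted ordered trees with n edges are counted by C_n. Since C_12 = 208012, the index is 12.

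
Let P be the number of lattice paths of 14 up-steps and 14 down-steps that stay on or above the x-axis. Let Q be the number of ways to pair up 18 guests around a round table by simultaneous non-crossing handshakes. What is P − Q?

Paths of 14 up- and 14 down-steps that never dip below the axis are Dyck paths; their count is C_14. So P = C_14 = 2674440.
Non-crossing handshake pairings of 2n people are counted by C_n; 18 people gives n = 9. So Q = C_9 = 4862.
P − Q = 2674440 − 4862 = 2669578.

2669578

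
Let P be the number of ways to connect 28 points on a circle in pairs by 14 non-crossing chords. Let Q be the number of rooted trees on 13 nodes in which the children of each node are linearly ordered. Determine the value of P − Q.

2466428

Pairing 28 circle points by 14 non-crossing chords gives C_14 matchings. So P = C_14 = 2674440.
A rooted plane tree on 13 nodes has 12 edges, and such trees are counted by C_12. So Q = C_12 = 208012.
P − Q = 2674440 − 208012 = 2466428.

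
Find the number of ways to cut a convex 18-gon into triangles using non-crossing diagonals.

35357670

A convex 18-gon is triangulated into 16 triangles, and the number of such triangulations is the Catalan number C_{18−2} = C_16.
C_16 = 35357670.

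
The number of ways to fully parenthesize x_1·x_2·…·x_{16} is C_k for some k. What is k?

15

Parenthesizations of m factors correspond to full binary trees with m leaves, counted by C_{m−1}; m = 16 gives C_15.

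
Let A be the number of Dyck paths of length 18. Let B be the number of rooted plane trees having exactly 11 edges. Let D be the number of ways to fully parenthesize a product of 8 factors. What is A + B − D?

Dyck paths of semilength n (length 2n) are counted by C_n; here n = 9. So A = C_9 = 4862.
A rooted plane tree with 11 edges has 12 nodes, and the count is C_11. So B = C_11 = 58786.
Bracketing 8 factors into binary products is counted by C_{8−1} = C_7. So D = C_7 = 429.
A + B − D = 4862 + 58786 − 429 = 63219.

63219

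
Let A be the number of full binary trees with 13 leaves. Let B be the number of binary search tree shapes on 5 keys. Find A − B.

207970

Full binary trees with 13 leaves have 13−1 = 12 internal nodes, so there are C_12 of them. So A = C_12 = 208012.
There are C_n binary search tree shapes on n keys; with n = 5 that is C_5. So B = C_5 = 42.
A − B = 208012 − 42 = 207970.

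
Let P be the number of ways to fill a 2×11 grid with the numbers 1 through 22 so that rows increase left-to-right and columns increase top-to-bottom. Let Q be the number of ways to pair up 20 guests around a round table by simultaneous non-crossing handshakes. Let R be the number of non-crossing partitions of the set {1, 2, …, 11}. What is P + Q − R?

16796

By the hook-length formula (or a Dyck-path bijection), SYT of shape 2×11 number C_11. So P = C_11 = 58786.
Non-crossing handshake pairings of 2n people are counted by C_n; 20 people gives n = 10. So Q = C_10 = 16796.
Non-crossing partitions of an n-element set are counted by C_n; here n = 11. So R = C_11 = 58786.
P + Q − R = 58786 + 16796 − 58786 = 16796.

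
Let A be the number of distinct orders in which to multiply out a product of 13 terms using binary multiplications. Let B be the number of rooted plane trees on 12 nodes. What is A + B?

266798

Ways to associate a product of 13 factors correspond to binary trees on 13 leaves, so the count is C_12. So A = C_12 = 208012.
A rooted plane tree on 12 nodes has 11 edges, and such trees are counted by C_11. So B = C_11 = 58786.
A + B = 208012 + 58786 = 266798.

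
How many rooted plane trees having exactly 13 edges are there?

Rooted ordered trees with n edges are counted by C_n; here n = 13.
C_13 = C(26,13)/14 = 10400600/14 = 742900.

742900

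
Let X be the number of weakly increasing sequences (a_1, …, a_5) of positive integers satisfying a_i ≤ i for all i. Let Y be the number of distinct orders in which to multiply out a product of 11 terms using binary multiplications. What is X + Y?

Weakly increasing sequences with a_i ≤ i biject with Dyck paths of semilength 5, so there are C_5. So X = C_5 = 42.
Ways to associate a product of 11 factors correspond to binary trees on 11 leaves, so the count is C_10. So Y = C_10 = 16796.
X + Y = 42 + 16796 = 16838.

16838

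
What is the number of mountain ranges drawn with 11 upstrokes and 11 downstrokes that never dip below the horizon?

A Dyck path with 11 up-steps and 11 down-steps has semilength 11, so there are C_11 of them.
C_11 = C(22,11)/12 = 705432/12 = 58786.

58786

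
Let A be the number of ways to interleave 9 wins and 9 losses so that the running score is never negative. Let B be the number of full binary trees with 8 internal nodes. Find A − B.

Ballot sequences with n votes each where one side never trails are Dyck words, counted by C_n; here n = 9. So A = C_9 = 4862.
The number of full binary trees on 8 internal nodes is the Catalan number C_8. So B = C_8 = 1430.
A − B = 4862 − 1430 = 3432.

3432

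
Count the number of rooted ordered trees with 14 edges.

Rooted ordered trees with n edges are counted by C_n; here n = 14.
C_14 = C(28,14)/15 = 40116600/15 = 2674440.

2674440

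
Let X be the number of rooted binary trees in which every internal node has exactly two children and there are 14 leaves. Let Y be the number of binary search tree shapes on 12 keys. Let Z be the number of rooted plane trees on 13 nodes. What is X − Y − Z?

Full binary trees with 14 leaves have 14−1 = 13 internal nodes, so there are C_13 of them. So X = C_13 = 742900.
Rooted binary trees with 12 nodes (each child slot possibly empty) number C_12. So Y = C_12 = 208012.
A rooted plane tree on 13 nodes has 12 edges, and such trees are counted by C_12. So Z = C_12 = 208012.
X − Y − Z = 742900 − 208012 − 208012 = 326876.

326876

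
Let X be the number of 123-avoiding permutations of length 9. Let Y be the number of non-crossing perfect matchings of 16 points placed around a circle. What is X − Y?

3432

Permutations of [n] avoiding any single length-3 pattern are counted by C_n; here n = 9. So X = C_9 = 4862.
Non-crossing perfect matchings of 2n points on a circle are counted by C_n; with 16 points, n = 8. So Y = C_8 = 1430.
X − Y = 4862 − 1430 = 3432.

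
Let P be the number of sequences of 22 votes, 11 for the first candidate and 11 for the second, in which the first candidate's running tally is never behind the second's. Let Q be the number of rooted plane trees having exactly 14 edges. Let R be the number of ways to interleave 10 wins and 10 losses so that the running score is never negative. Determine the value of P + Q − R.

2716430

Reading a vote for the leader as '(' and for the other as ')' turns such a sequence into a balanced string of 11 pairs, so the count is C_11. So P = C_11 = 58786.
A rooted plane tree with 14 edges has 15 nodes, and the count is C_14. So Q = C_14 = 2674440.
Reading a vote for the leader as '(' and for the other as ')' turns such a sequence into a balanced string of 10 pairs, so the count is C_10. So R = C_10 = 16796.
P + Q − R = 58786 + 2674440 − 16796 = 2716430.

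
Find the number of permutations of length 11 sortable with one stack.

58786

Stack-sortable permutations are exactly the 231-avoiding ones, counted by C_n; here n = 11.
C_11 = C(22,11)/12 = 705432/12 = 58786.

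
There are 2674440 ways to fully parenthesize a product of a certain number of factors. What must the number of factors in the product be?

Parenthesizations of m factors are counted by C_{m−1}, and C_14 = 2674440.
So the index is 14, and the number of factors is 14 + 1 = 15.

15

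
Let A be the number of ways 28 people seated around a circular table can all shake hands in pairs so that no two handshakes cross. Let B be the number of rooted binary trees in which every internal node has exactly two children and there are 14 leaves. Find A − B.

1931540

Non-crossing handshake pairings of 2n people are counted by C_n; 28 people gives n = 14. So A = C_14 = 2674440.
Full binary trees with 14 leaves have 14−1 = 13 internal nodes, so there are C_13 of them. So B = C_13 = 742900.
A − B = 2674440 − 742900 = 1931540.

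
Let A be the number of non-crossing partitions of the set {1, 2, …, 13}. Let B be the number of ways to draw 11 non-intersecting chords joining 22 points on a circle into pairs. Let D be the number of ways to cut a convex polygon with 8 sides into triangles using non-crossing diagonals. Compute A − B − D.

The non-crossing partitions of [13] form a lattice of size C_13. So A = C_13 = 742900.
Pairing 22 circle points by 11 non-crossing chords gives C_11 matchings. So B = C_11 = 58786.
Triangulations of a convex m-gon are counted by C_{m−2}; with m = 8 this is C_6. So D = C_6 = 132.
A − B − D = 742900 − 58786 − 132 = 683982.

683982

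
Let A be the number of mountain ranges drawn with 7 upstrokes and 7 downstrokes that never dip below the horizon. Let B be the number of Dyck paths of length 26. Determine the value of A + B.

743329

Paths of 7 up- and 7 down-steps that never dip below the axis are Dyck paths; their count is C_7. So A = C_7 = 429.
Paths of 13 up- and 13 down-steps that never dip below the axis are Dyck paths; their count is C_13. So B = C_13 = 742900.
A + B = 429 + 742900 = 743329.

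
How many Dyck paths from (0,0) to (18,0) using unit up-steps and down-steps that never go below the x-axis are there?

A Dyck path with 9 up-steps and 9 down-steps has semilength 9, so there are C_9 of them.
C_9 = 4862.

4862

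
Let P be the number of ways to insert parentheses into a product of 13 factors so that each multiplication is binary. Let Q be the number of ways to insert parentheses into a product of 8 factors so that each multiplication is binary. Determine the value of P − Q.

Parenthesizations of m factors correspond to full binary trees with m leaves, counted by C_{m−1}; m = 13 gives C_12. So P = C_12 = 208012.
Parenthesizations of m factors correspond to full binary trees with m leaves, counted by C_{m−1}; m = 8 gives C_7. So Q = C_7 = 429.
P − Q = 208012 − 429 = 207583.

207583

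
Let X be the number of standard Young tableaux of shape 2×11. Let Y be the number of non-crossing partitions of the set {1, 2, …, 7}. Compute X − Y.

Standard Young tableaux of shape 2×n are counted by C_n; here n = 11. So X = C_11 = 58786.
The non-crossing partitions of [7] form a lattice of size C_7. So Y = C_7 = 429.
X − Y = 58786 − 429 = 58357.

58357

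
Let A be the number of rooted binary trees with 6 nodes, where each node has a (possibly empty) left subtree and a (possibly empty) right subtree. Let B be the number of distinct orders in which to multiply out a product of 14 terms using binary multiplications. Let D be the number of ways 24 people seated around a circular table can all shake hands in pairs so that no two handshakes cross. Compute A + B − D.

535020

Binary trees (left/right distinguished) on n nodes are counted by C_n; here n = 6. So A = C_6 = 132.
Parenthesizations of m factors correspond to full binary trees with m leaves, counted by C_{m−1}; m = 14 gives C_13. So B = C_13 = 742900.
Non-crossing handshake pairings of 2n people are counted by C_n; 24 people gives n = 12. So D = C_12 = 208012.
A + B − D = 132 + 742900 − 208012 = 535020.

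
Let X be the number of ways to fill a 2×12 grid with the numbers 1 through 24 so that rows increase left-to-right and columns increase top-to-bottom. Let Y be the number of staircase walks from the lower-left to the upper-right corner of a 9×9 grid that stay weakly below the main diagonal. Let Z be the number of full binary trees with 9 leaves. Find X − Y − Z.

201720

Standard Young tableaux of shape 2×n are counted by C_n; here n = 12. So X = C_12 = 208012.
Monotone paths in an n×n grid that stay weakly below the diagonal are counted by C_n; here n = 9. So Y = C_9 = 4862.
Full binary trees with 9 leaves have 9−1 = 8 internal nodes, so there are C_8 of them. So Z = C_8 = 1430.
X − Y − Z = 208012 − 4862 − 1430 = 201720.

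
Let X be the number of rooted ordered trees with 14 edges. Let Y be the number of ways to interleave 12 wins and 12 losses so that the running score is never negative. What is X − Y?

2466428

A rooted plane tree with 14 edges has 15 nodes, and the count is C_14. So X = C_14 = 2674440.
Ballot sequences with n votes each where one side never trails are Dyck words, counted by C_n; here n = 12. So Y = C_12 = 208012.
X − Y = 2674440 − 208012 = 2466428.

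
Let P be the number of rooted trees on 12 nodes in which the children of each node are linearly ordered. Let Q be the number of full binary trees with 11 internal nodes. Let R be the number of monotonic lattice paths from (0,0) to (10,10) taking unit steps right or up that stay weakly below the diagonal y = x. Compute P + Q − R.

A rooted plane tree on 12 nodes has 11 edges, and such trees are counted by C_11. So P = C_11 = 58786.
The number of full binary trees on 11 internal nodes is the Catalan number C_11. So Q = C_11 = 58786.
Monotone paths in an n×n grid that stay weakly below the diagonal are counted by C_n; here n = 10. So R = C_10 = 16796.
P + Q − R = 58786 + 58786 − 16796 = 100776.

100776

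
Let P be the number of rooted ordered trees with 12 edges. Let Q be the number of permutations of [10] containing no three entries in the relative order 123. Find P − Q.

Rooted ordered trees with n edges are counted by C_n; here n = 12. So P = C_12 = 208012.
Permutations of [n] avoiding any single length-3 pattern are counted by C_n; here n = 10. So Q = C_10 = 16796.
P − Q = 208012 − 16796 = 191216.

191216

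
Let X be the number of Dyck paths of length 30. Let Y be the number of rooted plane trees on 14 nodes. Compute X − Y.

8951945

Dyck paths of semilength n (length 2n) are counted by C_n; here n = 15. So X = C_15 = 9694845.
A rooted plane tree on 14 nodes has 13 edges, and such trees are counted by C_13. So Y = C_13 = 742900.
X − Y = 9694845 − 742900 = 8951945.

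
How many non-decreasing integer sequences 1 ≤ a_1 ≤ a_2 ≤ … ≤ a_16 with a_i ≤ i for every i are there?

Such sub-staircase sequences of length n are counted by C_n; here n = 16.
C_16 = C(32,16)/17 = 601080390/17 = 35357670.

35357670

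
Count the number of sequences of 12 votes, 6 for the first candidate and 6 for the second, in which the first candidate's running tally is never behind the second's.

Ballot sequences with n votes each where one side never trails are Dyck words, counted by C_n; here n = 6.
C_6 = C_5 · 2(2·5+1)/(5+2) = 42 · 22/7 = 132.

132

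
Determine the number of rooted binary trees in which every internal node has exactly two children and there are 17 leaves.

A full binary tree with L leaves has L−1 internal nodes and is counted by C_{L−1}; L = 17 gives C_16.
C_16 = C_15 · 2(2·15+1)/(15+2) = 9694845 · 62/17 = 35357670.

35357670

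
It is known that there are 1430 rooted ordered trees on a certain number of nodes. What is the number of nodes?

9

Rooted ordered trees on m nodes are counted by C_{m−1}, and C_8 = 1430.
So the index is 8, and the number of nodes is 8 + 1 = 9.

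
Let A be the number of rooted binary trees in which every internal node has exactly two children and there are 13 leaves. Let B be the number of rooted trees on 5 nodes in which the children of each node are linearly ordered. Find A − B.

207998

A full binary tree with L leaves has L−1 internal nodes and is counted by C_{L−1}; L = 13 gives C_12. So A = C_12 = 208012.
A rooted plane tree on 5 nodes has 4 edges, and such trees are counted by C_4. So B = C_4 = 14.
A − B = 208012 − 14 = 207998.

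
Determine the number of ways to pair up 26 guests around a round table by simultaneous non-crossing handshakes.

742900

With 26 = 2·13 people, non-crossing handshake pairings are non-crossing perfect matchings on a circle, counted by C_13.
C_13 = 742900.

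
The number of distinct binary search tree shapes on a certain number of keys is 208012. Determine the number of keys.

Binary search tree shapes on n keys are counted by C_n, and C_12 = 208012.

12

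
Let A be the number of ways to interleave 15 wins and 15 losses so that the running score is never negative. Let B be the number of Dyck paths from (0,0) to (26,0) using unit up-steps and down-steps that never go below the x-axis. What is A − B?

Reading a vote for the leader as '(' and for the other as ')' turns such a sequence into a balanced string of 15 pairs, so the count is C_15. So A = C_15 = 9694845.
Dyck paths of semilength n (length 2n) are counted by C_n; here n = 13. So B = C_13 = 742900.
A − B = 9694845 − 742900 = 8951945.

8951945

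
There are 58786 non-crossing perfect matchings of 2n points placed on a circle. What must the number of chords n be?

11

Non-crossing pairings of 2n points on a circle are counted by C_n. The Catalan number equal to 58786 is C_11.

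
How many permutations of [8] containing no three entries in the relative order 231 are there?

1430

For any fixed pattern of length 3, the pattern-avoiding permutations of [8] number C_8.
C_8 = C(16,8)/9 = 12870/9 = 1430.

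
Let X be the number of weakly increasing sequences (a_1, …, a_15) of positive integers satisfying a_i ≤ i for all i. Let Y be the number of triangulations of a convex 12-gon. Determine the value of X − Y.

9678049

Weakly increasing sequences with a_i ≤ i biject with Dyck paths of semilength 15, so there are C_15. So X = C_15 = 9694845.
The number of triangulations of a 12-gon is the Catalan number C_10 (index = sides − 2). So Y = C_10 = 16796.
X − Y = 9694845 − 16796 = 9678049.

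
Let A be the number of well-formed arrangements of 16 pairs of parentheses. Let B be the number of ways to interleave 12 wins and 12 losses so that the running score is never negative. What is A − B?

With 16 pairs the number of balanced bracket strings is the Catalan number C_16. So A = C_16 = 35357670.
Reading a vote for the leader as '(' and for the other as ')' turns such a sequence into a balanced string of 12 pairs, so the count is C_12. So B = C_12 = 208012.
A − B = 35357670 − 208012 = 35149658.

35149658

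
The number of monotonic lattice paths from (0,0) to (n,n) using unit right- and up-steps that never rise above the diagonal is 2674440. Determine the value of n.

14

Such diagonal-avoiding paths in an n×n grid are counted by C_n; 2674440 = C_14.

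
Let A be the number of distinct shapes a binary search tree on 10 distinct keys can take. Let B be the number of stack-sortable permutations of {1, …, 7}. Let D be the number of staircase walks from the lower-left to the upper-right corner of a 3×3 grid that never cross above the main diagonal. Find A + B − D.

17220

There are C_n binary search tree shapes on n keys; with n = 10 that is C_10. So A = C_10 = 16796.
By Knuth's characterisation, the stack-sortable permutations of length 7 are the 231-avoiders, numbering C_7. So B = C_7 = 429.
Monotone paths in an n×n grid that stay weakly below the diagonal are counted by C_n; here n = 3. So D = C_3 = 5.
A + B − D = 16796 + 429 − 5 = 17220.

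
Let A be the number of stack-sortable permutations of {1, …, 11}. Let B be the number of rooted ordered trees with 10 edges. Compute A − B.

Stack-sortable permutations are exactly the 231-avoiding ones, counted by C_n; here n = 11. So A = C_11 = 58786.
Rooted ordered trees with n edges are counted by C_n; here n = 10. So B = C_10 = 16796.
A − B = 58786 − 16796 = 41990.

41990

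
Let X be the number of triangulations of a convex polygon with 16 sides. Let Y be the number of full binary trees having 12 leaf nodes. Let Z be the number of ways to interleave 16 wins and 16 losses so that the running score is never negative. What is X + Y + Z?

38090896

Triangulations of a convex m-gon are counted by C_{m−2}; with m = 16 this is C_14. So X = C_14 = 2674440.
A full binary tree with L leaves has L−1 internal nodes and is counted by C_{L−1}; L = 12 gives C_11. So Y = C_11 = 58786.
Reading a vote for the leader as '(' and for the other as ')' turns such a sequence into a balanced string of 16 pairs, so the count is C_16. So Z = C_16 = 35357670.
X + Y + Z = 2674440 + 58786 + 35357670 = 38090896.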